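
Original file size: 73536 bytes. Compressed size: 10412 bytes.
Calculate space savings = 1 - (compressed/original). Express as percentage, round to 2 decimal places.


ratio = compressed/original = 10412/73536 = 0.141591
savings = 1 - ratio = 1 - 0.141591 = 0.858409
as a percentage: 0.858409 * 100 = 85.84%

Space savings = 1 - 10412/73536 = 85.84%


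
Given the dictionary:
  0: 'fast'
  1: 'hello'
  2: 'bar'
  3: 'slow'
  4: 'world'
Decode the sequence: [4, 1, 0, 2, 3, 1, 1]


Look up each index in the dictionary:
  4 -> 'world'
  1 -> 'hello'
  0 -> 'fast'
  2 -> 'bar'
  3 -> 'slow'
  1 -> 'hello'
  1 -> 'hello'

Decoded: "world hello fast bar slow hello hello"


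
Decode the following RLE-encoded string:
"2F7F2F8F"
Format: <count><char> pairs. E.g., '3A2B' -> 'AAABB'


Expanding each <count><char> pair:
  2F -> 'FF'
  7F -> 'FFFFFFF'
  2F -> 'FF'
  8F -> 'FFFFFFFF'

Decoded = FFFFFFFFFFFFFFFFFFF


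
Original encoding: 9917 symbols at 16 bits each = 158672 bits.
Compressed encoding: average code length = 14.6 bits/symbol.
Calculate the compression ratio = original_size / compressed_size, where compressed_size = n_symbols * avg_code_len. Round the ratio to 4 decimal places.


original_size = n_symbols * orig_bits = 9917 * 16 = 158672 bits
compressed_size = n_symbols * avg_code_len = 9917 * 14.6 = 144788.2 bits
ratio = original_size / compressed_size = 158672 / 144788.2 = 1.0959

Compression ratio = 1.0959


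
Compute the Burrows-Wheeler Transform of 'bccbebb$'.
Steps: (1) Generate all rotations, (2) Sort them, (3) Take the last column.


Rotations (sorted):
  0: $bccbebb -> last char: b
  1: b$bccbeb -> last char: b
  2: bb$bccbe -> last char: e
  3: bccbebb$ -> last char: $
  4: bebb$bcc -> last char: c
  5: cbebb$bc -> last char: c
  6: ccbebb$b -> last char: b
  7: ebb$bccb -> last char: b


BWT = bbe$ccbb


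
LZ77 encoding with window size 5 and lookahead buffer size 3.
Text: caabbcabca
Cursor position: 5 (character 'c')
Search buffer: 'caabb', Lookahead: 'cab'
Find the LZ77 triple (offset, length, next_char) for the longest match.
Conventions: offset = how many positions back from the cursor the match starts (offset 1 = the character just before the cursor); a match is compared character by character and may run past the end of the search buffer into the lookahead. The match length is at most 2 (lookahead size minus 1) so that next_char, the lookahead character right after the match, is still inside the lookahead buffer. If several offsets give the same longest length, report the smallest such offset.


Try each offset into the search buffer:
  offset=1 (pos 4, char 'b'): match length 0
  offset=2 (pos 3, char 'b'): match length 0
  offset=3 (pos 2, char 'a'): match length 0
  offset=4 (pos 1, char 'a'): match length 0
  offset=5 (pos 0, char 'c'): match length 2
Longest match has length 2 at offset 5.
next_char = character at position 5 + 2 = 7 -> 'b'

Best match: offset=5, length=2 (matching 'ca' starting at position 0)
LZ77 triple: (5, 2, 'b')


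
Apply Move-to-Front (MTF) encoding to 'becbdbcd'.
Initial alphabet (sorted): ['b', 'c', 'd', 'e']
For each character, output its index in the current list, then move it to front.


MTF encoding:
'b': index 0 in ['b', 'c', 'd', 'e'] -> ['b', 'c', 'd', 'e']
'e': index 3 in ['b', 'c', 'd', 'e'] -> ['e', 'b', 'c', 'd']
'c': index 2 in ['e', 'b', 'c', 'd'] -> ['c', 'e', 'b', 'd']
'b': index 2 in ['c', 'e', 'b', 'd'] -> ['b', 'c', 'e', 'd']
'd': index 3 in ['b', 'c', 'e', 'd'] -> ['d', 'b', 'c', 'e']
'b': index 1 in ['d', 'b', 'c', 'e'] -> ['b', 'd', 'c', 'e']
'c': index 2 in ['b', 'd', 'c', 'e'] -> ['c', 'b', 'd', 'e']
'd': index 2 in ['c', 'b', 'd', 'e'] -> ['d', 'c', 'b', 'e']


Output: [0, 3, 2, 2, 3, 1, 2, 2]


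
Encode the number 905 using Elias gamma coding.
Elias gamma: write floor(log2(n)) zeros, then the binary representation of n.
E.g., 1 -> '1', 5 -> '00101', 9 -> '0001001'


num_bits = floor(log2(905)) + 1 = 10
leading_zeros = num_bits - 1 = 9
binary(905) = 1110001001

Elias gamma(905) = '000000000' + '1110001001' = 0000000001110001001 (19 bits)


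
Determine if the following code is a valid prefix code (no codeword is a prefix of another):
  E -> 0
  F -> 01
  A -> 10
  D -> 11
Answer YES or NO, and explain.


Checking each pair (does one codeword prefix another?):
  E='0' vs F='01': prefix -- VIOLATION

NO -- this is NOT a valid prefix code. E (0) is a prefix of F (01).


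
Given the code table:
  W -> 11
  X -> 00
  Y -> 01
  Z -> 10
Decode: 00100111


Decoding:
00 -> X
10 -> Z
01 -> Y
11 -> W


Result: XZYW


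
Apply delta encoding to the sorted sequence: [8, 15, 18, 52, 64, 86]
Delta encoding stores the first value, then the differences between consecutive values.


First value: 8
Deltas:
  15 - 8 = 7
  18 - 15 = 3
  52 - 18 = 34
  64 - 52 = 12
  86 - 64 = 22


Delta encoded: [8, 7, 3, 34, 12, 22]


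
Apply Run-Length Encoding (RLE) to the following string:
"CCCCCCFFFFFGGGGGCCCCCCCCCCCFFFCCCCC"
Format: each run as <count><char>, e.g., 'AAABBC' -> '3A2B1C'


Scanning runs left to right:
  i=0: run of 'C' x 6 -> '6C'
  i=6: run of 'F' x 5 -> '5F'
  i=11: run of 'G' x 5 -> '5G'
  i=16: run of 'C' x 11 -> '11C'
  i=27: run of 'F' x 3 -> '3F'
  i=30: run of 'C' x 5 -> '5C'

RLE = 6C5F5G11C3F5C


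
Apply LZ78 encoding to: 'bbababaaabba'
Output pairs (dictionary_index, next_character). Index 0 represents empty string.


LZ78 encoding steps:
Dictionary: {0: ''}
Step 1: w='' (idx 0), next='b' -> output (0, 'b'), add 'b' as idx 1
Step 2: w='b' (idx 1), next='a' -> output (1, 'a'), add 'ba' as idx 2
Step 3: w='ba' (idx 2), next='b' -> output (2, 'b'), add 'bab' as idx 3
Step 4: w='' (idx 0), next='a' -> output (0, 'a'), add 'a' as idx 4
Step 5: w='a' (idx 4), next='a' -> output (4, 'a'), add 'aa' as idx 5
Step 6: w='b' (idx 1), next='b' -> output (1, 'b'), add 'bb' as idx 6
Step 7: w='a' (idx 4), end of input -> output (4, '')


Encoded: [(0, 'b'), (1, 'a'), (2, 'b'), (0, 'a'), (4, 'a'), (1, 'b'), (4, '')]


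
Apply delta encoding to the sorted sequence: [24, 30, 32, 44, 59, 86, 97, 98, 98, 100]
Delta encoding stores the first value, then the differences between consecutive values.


First value: 24
Deltas:
  30 - 24 = 6
  32 - 30 = 2
  44 - 32 = 12
  59 - 44 = 15
  86 - 59 = 27
  97 - 86 = 11
  98 - 97 = 1
  98 - 98 = 0
  100 - 98 = 2


Delta encoded: [24, 6, 2, 12, 15, 27, 11, 1, 0, 2]


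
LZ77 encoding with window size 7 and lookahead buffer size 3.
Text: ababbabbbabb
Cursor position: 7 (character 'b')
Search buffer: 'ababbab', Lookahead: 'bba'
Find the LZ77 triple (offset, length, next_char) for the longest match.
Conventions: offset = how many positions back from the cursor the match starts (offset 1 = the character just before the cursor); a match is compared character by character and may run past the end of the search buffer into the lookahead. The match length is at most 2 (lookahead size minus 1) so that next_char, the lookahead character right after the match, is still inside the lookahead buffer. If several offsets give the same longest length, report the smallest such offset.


Try each offset into the search buffer:
  offset=1 (pos 6, char 'b'): match length 2
  offset=2 (pos 5, char 'a'): match length 0
  offset=3 (pos 4, char 'b'): match length 1
  offset=4 (pos 3, char 'b'): match length 2
  offset=5 (pos 2, char 'a'): match length 0
  offset=6 (pos 1, char 'b'): match length 1
  offset=7 (pos 0, char 'a'): match length 0
Longest match has length 2, found at offsets 1, 4; take the smallest, offset 1.
next_char = character at position 7 + 2 = 9 -> 'a'

Best match: offset=1, length=2 (matching 'bb' starting at position 6)
LZ77 triple: (1, 2, 'a')


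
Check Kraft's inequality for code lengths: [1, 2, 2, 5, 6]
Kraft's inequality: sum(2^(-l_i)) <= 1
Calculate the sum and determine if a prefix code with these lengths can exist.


Sum = 2^(-1) + 2^(-2) + 2^(-2) + 2^(-5) + 2^(-6)
    = 0.5 + 0.25 + 0.25 + 0.03125 + 0.015625
    = 67/64 = 1.046875
Since 1.046875 > 1, Kraft's inequality is NOT satisfied.
A prefix code with these lengths CANNOT exist.

Kraft sum = 1.046875. Not satisfied.


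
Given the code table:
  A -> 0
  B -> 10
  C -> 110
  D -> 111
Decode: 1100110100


Decoding:
110 -> C
0 -> A
110 -> C
10 -> B
0 -> A


Result: CACBA


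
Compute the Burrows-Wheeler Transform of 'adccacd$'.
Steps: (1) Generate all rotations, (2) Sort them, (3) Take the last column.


Rotations (sorted):
  0: $adccacd -> last char: d
  1: acd$adcc -> last char: c
  2: adccacd$ -> last char: $
  3: cacd$adc -> last char: c
  4: ccacd$ad -> last char: d
  5: cd$adcca -> last char: a
  6: d$adccac -> last char: c
  7: dccacd$a -> last char: a


BWT = dc$cdaca


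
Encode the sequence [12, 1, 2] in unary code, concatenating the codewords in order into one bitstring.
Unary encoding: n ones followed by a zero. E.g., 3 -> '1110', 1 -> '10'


Encode each number as n ones followed by a terminating 0:
  12 -> 1111111111110 (13 bits)
  1 -> 10 (2 bits)
  2 -> 110 (3 bits)
Total length = 13 + 2 + 3 = 18 bits.

Unary([12, 1, 2]) = 111111111111010110 (18 bits)


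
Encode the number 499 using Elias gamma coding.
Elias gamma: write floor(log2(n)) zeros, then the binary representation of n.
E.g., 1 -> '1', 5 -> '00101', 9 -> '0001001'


num_bits = floor(log2(499)) + 1 = 9
leading_zeros = num_bits - 1 = 8
binary(499) = 111110011

Elias gamma(499) = '00000000' + '111110011' = 00000000111110011 (17 bits)


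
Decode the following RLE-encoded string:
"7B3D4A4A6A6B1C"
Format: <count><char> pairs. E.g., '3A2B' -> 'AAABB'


Expanding each <count><char> pair:
  7B -> 'BBBBBBB'
  3D -> 'DDD'
  4A -> 'AAAA'
  4A -> 'AAAA'
  6A -> 'AAAAAA'
  6B -> 'BBBBBB'
  1C -> 'C'

Decoded = BBBBBBBDDDAAAAAAAAAAAAAABBBBBBC


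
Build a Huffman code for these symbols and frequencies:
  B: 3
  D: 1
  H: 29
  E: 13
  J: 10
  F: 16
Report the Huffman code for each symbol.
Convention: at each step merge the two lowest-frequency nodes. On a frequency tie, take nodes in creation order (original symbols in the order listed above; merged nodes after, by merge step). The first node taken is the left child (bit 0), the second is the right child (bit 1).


Huffman tree construction:
Step 1: Merge D(1) + B(3) = 4
Step 2: Merge (D+B)(4) + J(10) = 14
Step 3: Merge E(13) + ((D+B)+J)(14) = 27
Step 4: Merge F(16) + (E+((D+B)+J))(27) = 43
Step 5: Merge H(29) + (F+(E+((D+B)+J)))(43) = 72
Read each symbol's code off the tree from the root (left child = 0, right child = 1).

Codes:
  B: 11101 (length 5)
  D: 11100 (length 5)
  H: 0 (length 1)
  E: 110 (length 3)
  J: 1111 (length 4)
  F: 10 (length 2)
Average code length: 160/72 = 2.2222 bits/symbol


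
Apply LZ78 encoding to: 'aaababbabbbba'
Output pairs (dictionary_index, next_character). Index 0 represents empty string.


LZ78 encoding steps:
Dictionary: {0: ''}
Step 1: w='' (idx 0), next='a' -> output (0, 'a'), add 'a' as idx 1
Step 2: w='a' (idx 1), next='a' -> output (1, 'a'), add 'aa' as idx 2
Step 3: w='' (idx 0), next='b' -> output (0, 'b'), add 'b' as idx 3
Step 4: w='a' (idx 1), next='b' -> output (1, 'b'), add 'ab' as idx 4
Step 5: w='b' (idx 3), next='a' -> output (3, 'a'), add 'ba' as idx 5
Step 6: w='b' (idx 3), next='b' -> output (3, 'b'), add 'bb' as idx 6
Step 7: w='bb' (idx 6), next='a' -> output (6, 'a'), add 'bba' as idx 7


Encoded: [(0, 'a'), (1, 'a'), (0, 'b'), (1, 'b'), (3, 'a'), (3, 'b'), (6, 'a')]


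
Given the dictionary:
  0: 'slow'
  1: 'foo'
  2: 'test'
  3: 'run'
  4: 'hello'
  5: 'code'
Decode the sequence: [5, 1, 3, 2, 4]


Look up each index in the dictionary:
  5 -> 'code'
  1 -> 'foo'
  3 -> 'run'
  2 -> 'test'
  4 -> 'hello'

Decoded: "code foo run test hello"


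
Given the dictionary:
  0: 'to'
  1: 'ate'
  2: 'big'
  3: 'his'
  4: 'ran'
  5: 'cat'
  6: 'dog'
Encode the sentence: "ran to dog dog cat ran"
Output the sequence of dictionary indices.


Look up each word in the dictionary:
  'ran' -> 4
  'to' -> 0
  'dog' -> 6
  'dog' -> 6
  'cat' -> 5
  'ran' -> 4

Encoded: [4, 0, 6, 6, 5, 4]


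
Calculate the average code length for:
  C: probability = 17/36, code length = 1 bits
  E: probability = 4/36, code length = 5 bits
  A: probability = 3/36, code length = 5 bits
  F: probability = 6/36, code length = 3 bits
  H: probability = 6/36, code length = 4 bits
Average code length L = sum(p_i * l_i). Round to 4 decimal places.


Weighted contributions p_i * l_i:
  C: (17/36) * 1 = 17/36
  E: (4/36) * 5 = 20/36
  A: (3/36) * 5 = 15/36
  F: (6/36) * 3 = 18/36
  H: (6/36) * 4 = 24/36
Sum = (17 + 20 + 15 + 18 + 24)/36 = 94/36

L = 94/36 = 2.6111 bits/symbol


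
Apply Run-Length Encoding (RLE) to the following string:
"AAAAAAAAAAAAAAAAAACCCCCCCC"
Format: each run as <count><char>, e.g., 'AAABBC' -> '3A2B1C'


Scanning runs left to right:
  i=0: run of 'A' x 18 -> '18A'
  i=18: run of 'C' x 8 -> '8C'

RLE = 18A8C


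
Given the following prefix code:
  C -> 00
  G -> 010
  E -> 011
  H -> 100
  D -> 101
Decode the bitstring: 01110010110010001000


Decoding step by step:
Bits 011 -> E
Bits 100 -> H
Bits 101 -> D
Bits 100 -> H
Bits 100 -> H
Bits 010 -> G
Bits 00 -> C


Decoded message: EHDHHGC


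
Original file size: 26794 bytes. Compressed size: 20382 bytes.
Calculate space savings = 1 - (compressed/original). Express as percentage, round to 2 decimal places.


ratio = compressed/original = 20382/26794 = 0.760693
savings = 1 - ratio = 1 - 0.760693 = 0.239307
as a percentage: 0.239307 * 100 = 23.93%

Space savings = 1 - 20382/26794 = 23.93%


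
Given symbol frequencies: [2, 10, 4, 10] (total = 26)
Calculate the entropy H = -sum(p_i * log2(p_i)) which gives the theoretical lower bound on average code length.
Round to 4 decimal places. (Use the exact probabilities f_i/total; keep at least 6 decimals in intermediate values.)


Per-symbol terms -p_i * log2(p_i) with p_i = f_i/26:
  p = 2/26 = 0.076923: log2(p) = -3.700440, -p*log2(p) = 0.284649
  p = 10/26 = 0.384615: log2(p) = -1.378512, -p*log2(p) = 0.530197
  p = 4/26 = 0.153846: log2(p) = -2.700440, -p*log2(p) = 0.415452
  p = 10/26 = 0.384615: log2(p) = -1.378512, -p*log2(p) = 0.530197
H = 0.284649 + 0.530197 + 0.415452 + 0.530197 = 1.760495

H = 1.7605 bits/symbol


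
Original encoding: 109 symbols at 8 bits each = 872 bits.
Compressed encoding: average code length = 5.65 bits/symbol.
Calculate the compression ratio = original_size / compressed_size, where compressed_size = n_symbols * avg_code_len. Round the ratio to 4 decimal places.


original_size = n_symbols * orig_bits = 109 * 8 = 872 bits
compressed_size = n_symbols * avg_code_len = 109 * 5.65 = 615.85 bits
ratio = original_size / compressed_size = 872 / 615.85 = 1.4159

Compression ratio = 1.4159


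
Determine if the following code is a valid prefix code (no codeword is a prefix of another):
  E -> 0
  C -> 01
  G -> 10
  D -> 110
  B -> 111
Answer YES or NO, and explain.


Checking each pair (does one codeword prefix another?):
  E='0' vs C='01': prefix -- VIOLATION

NO -- this is NOT a valid prefix code. E (0) is a prefix of C (01).


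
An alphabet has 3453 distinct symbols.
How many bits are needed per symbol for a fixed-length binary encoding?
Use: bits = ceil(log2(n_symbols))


log2(3453) = 11.7536
Bracket: 2^11 = 2048 < 3453 <= 2^12 = 4096
So ceil(log2(3453)) = 12

bits = ceil(log2(3453)) = ceil(11.7536) = 12 bits


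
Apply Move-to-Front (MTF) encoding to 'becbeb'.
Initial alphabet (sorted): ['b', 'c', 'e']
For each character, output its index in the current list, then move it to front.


MTF encoding:
'b': index 0 in ['b', 'c', 'e'] -> ['b', 'c', 'e']
'e': index 2 in ['b', 'c', 'e'] -> ['e', 'b', 'c']
'c': index 2 in ['e', 'b', 'c'] -> ['c', 'e', 'b']
'b': index 2 in ['c', 'e', 'b'] -> ['b', 'c', 'e']
'e': index 2 in ['b', 'c', 'e'] -> ['e', 'b', 'c']
'b': index 1 in ['e', 'b', 'c'] -> ['b', 'e', 'c']


Output: [0, 2, 2, 2, 2, 1]


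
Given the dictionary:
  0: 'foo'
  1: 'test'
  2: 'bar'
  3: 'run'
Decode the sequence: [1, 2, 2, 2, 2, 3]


Look up each index in the dictionary:
  1 -> 'test'
  2 -> 'bar'
  2 -> 'bar'
  2 -> 'bar'
  2 -> 'bar'
  3 -> 'run'

Decoded: "test bar bar bar bar run"


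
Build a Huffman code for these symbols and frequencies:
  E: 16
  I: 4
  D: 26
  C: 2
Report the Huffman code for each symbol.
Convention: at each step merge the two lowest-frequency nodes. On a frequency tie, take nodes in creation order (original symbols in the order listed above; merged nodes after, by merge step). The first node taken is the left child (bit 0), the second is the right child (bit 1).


Huffman tree construction:
Step 1: Merge C(2) + I(4) = 6
Step 2: Merge (C+I)(6) + E(16) = 22
Step 3: Merge ((C+I)+E)(22) + D(26) = 48
Read each symbol's code off the tree from the root (left child = 0, right child = 1).

Codes:
  E: 01 (length 2)
  I: 001 (length 3)
  D: 1 (length 1)
  C: 000 (length 3)
Average code length: 76/48 = 1.5833 bits/symbol


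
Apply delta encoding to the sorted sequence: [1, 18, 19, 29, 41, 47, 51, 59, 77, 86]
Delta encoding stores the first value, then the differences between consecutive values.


First value: 1
Deltas:
  18 - 1 = 17
  19 - 18 = 1
  29 - 19 = 10
  41 - 29 = 12
  47 - 41 = 6
  51 - 47 = 4
  59 - 51 = 8
  77 - 59 = 18
  86 - 77 = 9


Delta encoded: [1, 17, 1, 10, 12, 6, 4, 8, 18, 9]


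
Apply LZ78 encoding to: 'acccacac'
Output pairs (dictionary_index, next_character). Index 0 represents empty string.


LZ78 encoding steps:
Dictionary: {0: ''}
Step 1: w='' (idx 0), next='a' -> output (0, 'a'), add 'a' as idx 1
Step 2: w='' (idx 0), next='c' -> output (0, 'c'), add 'c' as idx 2
Step 3: w='c' (idx 2), next='c' -> output (2, 'c'), add 'cc' as idx 3
Step 4: w='a' (idx 1), next='c' -> output (1, 'c'), add 'ac' as idx 4
Step 5: w='ac' (idx 4), end of input -> output (4, '')


Encoded: [(0, 'a'), (0, 'c'), (2, 'c'), (1, 'c'), (4, '')]


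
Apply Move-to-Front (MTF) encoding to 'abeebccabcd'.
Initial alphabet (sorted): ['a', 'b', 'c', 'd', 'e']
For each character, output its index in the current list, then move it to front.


MTF encoding:
'a': index 0 in ['a', 'b', 'c', 'd', 'e'] -> ['a', 'b', 'c', 'd', 'e']
'b': index 1 in ['a', 'b', 'c', 'd', 'e'] -> ['b', 'a', 'c', 'd', 'e']
'e': index 4 in ['b', 'a', 'c', 'd', 'e'] -> ['e', 'b', 'a', 'c', 'd']
'e': index 0 in ['e', 'b', 'a', 'c', 'd'] -> ['e', 'b', 'a', 'c', 'd']
'b': index 1 in ['e', 'b', 'a', 'c', 'd'] -> ['b', 'e', 'a', 'c', 'd']
'c': index 3 in ['b', 'e', 'a', 'c', 'd'] -> ['c', 'b', 'e', 'a', 'd']
'c': index 0 in ['c', 'b', 'e', 'a', 'd'] -> ['c', 'b', 'e', 'a', 'd']
'a': index 3 in ['c', 'b', 'e', 'a', 'd'] -> ['a', 'c', 'b', 'e', 'd']
'b': index 2 in ['a', 'c', 'b', 'e', 'd'] -> ['b', 'a', 'c', 'e', 'd']
'c': index 2 in ['b', 'a', 'c', 'e', 'd'] -> ['c', 'b', 'a', 'e', 'd']
'd': index 4 in ['c', 'b', 'a', 'e', 'd'] -> ['d', 'c', 'b', 'a', 'e']


Output: [0, 1, 4, 0, 1, 3, 0, 3, 2, 2, 4]


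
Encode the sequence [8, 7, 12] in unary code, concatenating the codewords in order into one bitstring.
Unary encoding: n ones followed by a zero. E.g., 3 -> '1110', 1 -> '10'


Encode each number as n ones followed by a terminating 0:
  8 -> 111111110 (9 bits)
  7 -> 11111110 (8 bits)
  12 -> 1111111111110 (13 bits)
Total length = 9 + 8 + 13 = 30 bits.

Unary([8, 7, 12]) = 111111110111111101111111111110 (30 bits)


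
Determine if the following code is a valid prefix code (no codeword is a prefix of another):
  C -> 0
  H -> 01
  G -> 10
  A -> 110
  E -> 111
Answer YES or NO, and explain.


Checking each pair (does one codeword prefix another?):
  C='0' vs H='01': prefix -- VIOLATION

NO -- this is NOT a valid prefix code. C (0) is a prefix of H (01).


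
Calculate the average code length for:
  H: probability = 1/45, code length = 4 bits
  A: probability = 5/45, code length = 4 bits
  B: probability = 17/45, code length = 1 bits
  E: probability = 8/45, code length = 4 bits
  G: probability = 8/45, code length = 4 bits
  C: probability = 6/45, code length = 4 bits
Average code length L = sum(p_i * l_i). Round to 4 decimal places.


Weighted contributions p_i * l_i:
  H: (1/45) * 4 = 4/45
  A: (5/45) * 4 = 20/45
  B: (17/45) * 1 = 17/45
  E: (8/45) * 4 = 32/45
  G: (8/45) * 4 = 32/45
  C: (6/45) * 4 = 24/45
Sum = (4 + 20 + 17 + 32 + 32 + 24)/45 = 129/45

L = 129/45 = 2.8667 bits/symbol


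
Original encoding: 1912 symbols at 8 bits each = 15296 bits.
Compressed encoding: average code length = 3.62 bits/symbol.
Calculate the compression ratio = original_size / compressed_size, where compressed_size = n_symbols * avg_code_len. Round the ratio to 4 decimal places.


original_size = n_symbols * orig_bits = 1912 * 8 = 15296 bits
compressed_size = n_symbols * avg_code_len = 1912 * 3.62 = 6921.44 bits
ratio = original_size / compressed_size = 15296 / 6921.44 = 2.2099

Compression ratio = 2.2099


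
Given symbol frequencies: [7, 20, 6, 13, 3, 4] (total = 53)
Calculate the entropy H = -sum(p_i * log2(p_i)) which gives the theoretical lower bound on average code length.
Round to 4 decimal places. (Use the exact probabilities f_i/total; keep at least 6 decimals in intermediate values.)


Per-symbol terms -p_i * log2(p_i) with p_i = f_i/53:
  p = 7/53 = 0.132075: log2(p) = -2.920566, -p*log2(p) = 0.385735
  p = 20/53 = 0.377358: log2(p) = -1.405992, -p*log2(p) = 0.530563
  p = 6/53 = 0.113208: log2(p) = -3.142958, -p*log2(p) = 0.355807
  p = 13/53 = 0.245283: log2(p) = -2.027481, -p*log2(p) = 0.497307
  p = 3/53 = 0.056604: log2(p) = -4.142958, -p*log2(p) = 0.234507
  p = 4/53 = 0.075472: log2(p) = -3.727920, -p*log2(p) = 0.281352
H = 0.385735 + 0.530563 + 0.355807 + 0.497307 + 0.234507 + 0.281352 = 2.285271

H = 2.2853 bits/symbol


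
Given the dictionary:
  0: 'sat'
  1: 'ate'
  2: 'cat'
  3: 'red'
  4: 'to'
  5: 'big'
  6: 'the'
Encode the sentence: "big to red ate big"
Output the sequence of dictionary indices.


Look up each word in the dictionary:
  'big' -> 5
  'to' -> 4
  'red' -> 3
  'ate' -> 1
  'big' -> 5

Encoded: [5, 4, 3, 1, 5]


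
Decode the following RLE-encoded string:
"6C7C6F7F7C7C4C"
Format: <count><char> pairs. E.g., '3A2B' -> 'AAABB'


Expanding each <count><char> pair:
  6C -> 'CCCCCC'
  7C -> 'CCCCCCC'
  6F -> 'FFFFFF'
  7F -> 'FFFFFFF'
  7C -> 'CCCCCCC'
  7C -> 'CCCCCCC'
  4C -> 'CCCC'

Decoded = CCCCCCCCCCCCCFFFFFFFFFFFFFCCCCCCCCCCCCCCCCCC


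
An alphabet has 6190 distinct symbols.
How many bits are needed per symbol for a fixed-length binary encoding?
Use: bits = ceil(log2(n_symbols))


log2(6190) = 12.5957
Bracket: 2^12 = 4096 < 6190 <= 2^13 = 8192
So ceil(log2(6190)) = 13

bits = ceil(log2(6190)) = ceil(12.5957) = 13 bits


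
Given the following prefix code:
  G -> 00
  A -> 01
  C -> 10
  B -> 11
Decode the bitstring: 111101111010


Decoding step by step:
Bits 11 -> B
Bits 11 -> B
Bits 01 -> A
Bits 11 -> B
Bits 10 -> C
Bits 10 -> C


Decoded message: BBABCC


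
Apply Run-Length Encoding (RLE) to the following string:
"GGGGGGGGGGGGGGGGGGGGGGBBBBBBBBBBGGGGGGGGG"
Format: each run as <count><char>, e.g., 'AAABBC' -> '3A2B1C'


Scanning runs left to right:
  i=0: run of 'G' x 22 -> '22G'
  i=22: run of 'B' x 10 -> '10B'
  i=32: run of 'G' x 9 -> '9G'

RLE = 22G10B9G


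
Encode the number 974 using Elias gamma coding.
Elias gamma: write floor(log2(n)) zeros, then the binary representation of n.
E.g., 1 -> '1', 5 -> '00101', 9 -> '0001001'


num_bits = floor(log2(974)) + 1 = 10
leading_zeros = num_bits - 1 = 9
binary(974) = 1111001110

Elias gamma(974) = '000000000' + '1111001110' = 0000000001111001110 (19 bits)


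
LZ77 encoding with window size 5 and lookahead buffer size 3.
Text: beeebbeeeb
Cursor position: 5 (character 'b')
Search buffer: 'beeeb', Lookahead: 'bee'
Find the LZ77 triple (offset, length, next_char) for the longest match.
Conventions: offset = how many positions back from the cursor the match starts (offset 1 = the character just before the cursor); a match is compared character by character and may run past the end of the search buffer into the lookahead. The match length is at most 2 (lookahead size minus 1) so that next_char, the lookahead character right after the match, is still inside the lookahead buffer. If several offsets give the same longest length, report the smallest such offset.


Try each offset into the search buffer:
  offset=1 (pos 4, char 'b'): match length 1
  offset=2 (pos 3, char 'e'): match length 0
  offset=3 (pos 2, char 'e'): match length 0
  offset=4 (pos 1, char 'e'): match length 0
  offset=5 (pos 0, char 'b'): match length 2
Longest match has length 2 at offset 5.
next_char = character at position 5 + 2 = 7 -> 'e'

Best match: offset=5, length=2 (matching 'be' starting at position 0)
LZ77 triple: (5, 2, 'e')


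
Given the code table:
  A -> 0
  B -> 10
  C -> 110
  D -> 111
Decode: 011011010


Decoding:
0 -> A
110 -> C
110 -> C
10 -> B


Result: ACCB


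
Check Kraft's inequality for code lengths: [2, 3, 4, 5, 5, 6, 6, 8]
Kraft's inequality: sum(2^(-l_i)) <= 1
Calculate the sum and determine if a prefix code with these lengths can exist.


Sum = 2^(-2) + 2^(-3) + 2^(-4) + 2^(-5) + 2^(-5) + 2^(-6) + 2^(-6) + 2^(-8)
    = 0.25 + 0.125 + 0.0625 + 0.03125 + 0.03125 + 0.015625 + 0.015625 + 0.00390625
    = 137/256 = 0.53515625
Since 0.53515625 <= 1, Kraft's inequality IS satisfied.
A prefix code with these lengths CAN exist.

Kraft sum = 0.53515625. Satisfied.


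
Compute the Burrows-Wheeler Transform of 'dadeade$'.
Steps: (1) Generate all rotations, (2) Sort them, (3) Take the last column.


Rotations (sorted):
  0: $dadeade -> last char: e
  1: ade$dade -> last char: e
  2: adeade$d -> last char: d
  3: dadeade$ -> last char: $
  4: de$dadea -> last char: a
  5: deade$da -> last char: a
  6: e$dadead -> last char: d
  7: eade$dad -> last char: d


BWT = eed$aadd


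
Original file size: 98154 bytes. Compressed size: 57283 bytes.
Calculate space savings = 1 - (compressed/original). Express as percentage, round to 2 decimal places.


ratio = compressed/original = 57283/98154 = 0.583603
savings = 1 - ratio = 1 - 0.583603 = 0.416397
as a percentage: 0.416397 * 100 = 41.64%

Space savings = 1 - 57283/98154 = 41.64%


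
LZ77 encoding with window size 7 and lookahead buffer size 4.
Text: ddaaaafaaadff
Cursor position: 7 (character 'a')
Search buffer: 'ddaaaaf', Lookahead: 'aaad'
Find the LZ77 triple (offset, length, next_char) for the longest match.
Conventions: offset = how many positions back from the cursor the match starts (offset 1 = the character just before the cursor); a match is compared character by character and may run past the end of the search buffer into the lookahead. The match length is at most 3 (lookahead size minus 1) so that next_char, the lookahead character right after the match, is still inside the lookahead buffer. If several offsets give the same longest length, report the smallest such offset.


Try each offset into the search buffer:
  offset=1 (pos 6, char 'f'): match length 0
  offset=2 (pos 5, char 'a'): match length 1
  offset=3 (pos 4, char 'a'): match length 2
  offset=4 (pos 3, char 'a'): match length 3
  offset=5 (pos 2, char 'a'): match length 3
  offset=6 (pos 1, char 'd'): match length 0
  offset=7 (pos 0, char 'd'): match length 0
Longest match has length 3, found at offsets 4, 5; take the smallest, offset 4.
next_char = character at position 7 + 3 = 10 -> 'd'

Best match: offset=4, length=3 (matching 'aaa' starting at position 3)
LZ77 triple: (4, 3, 'd')


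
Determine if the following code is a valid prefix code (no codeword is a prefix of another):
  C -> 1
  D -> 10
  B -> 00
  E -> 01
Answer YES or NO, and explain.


Checking each pair (does one codeword prefix another?):
  C='1' vs D='10': prefix -- VIOLATION

NO -- this is NOT a valid prefix code. C (1) is a prefix of D (10).


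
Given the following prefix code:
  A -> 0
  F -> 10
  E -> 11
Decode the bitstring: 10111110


Decoding step by step:
Bits 10 -> F
Bits 11 -> E
Bits 11 -> E
Bits 10 -> F


Decoded message: FEEF


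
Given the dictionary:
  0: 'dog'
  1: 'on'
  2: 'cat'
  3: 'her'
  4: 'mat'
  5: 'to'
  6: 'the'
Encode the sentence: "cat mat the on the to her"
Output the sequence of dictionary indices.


Look up each word in the dictionary:
  'cat' -> 2
  'mat' -> 4
  'the' -> 6
  'on' -> 1
  'the' -> 6
  'to' -> 5
  'her' -> 3

Encoded: [2, 4, 6, 1, 6, 5, 3]


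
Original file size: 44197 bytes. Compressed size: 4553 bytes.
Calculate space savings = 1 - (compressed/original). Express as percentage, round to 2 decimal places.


ratio = compressed/original = 4553/44197 = 0.103016
savings = 1 - ratio = 1 - 0.103016 = 0.896984
as a percentage: 0.896984 * 100 = 89.7%

Space savings = 1 - 4553/44197 = 89.7%


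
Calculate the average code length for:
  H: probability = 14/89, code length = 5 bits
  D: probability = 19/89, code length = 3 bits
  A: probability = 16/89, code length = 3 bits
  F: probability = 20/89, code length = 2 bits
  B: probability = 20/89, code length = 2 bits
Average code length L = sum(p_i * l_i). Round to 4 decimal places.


Weighted contributions p_i * l_i:
  H: (14/89) * 5 = 70/89
  D: (19/89) * 3 = 57/89
  A: (16/89) * 3 = 48/89
  F: (20/89) * 2 = 40/89
  B: (20/89) * 2 = 40/89
Sum = (70 + 57 + 48 + 40 + 40)/89 = 255/89

L = 255/89 = 2.8652 bits/symbol


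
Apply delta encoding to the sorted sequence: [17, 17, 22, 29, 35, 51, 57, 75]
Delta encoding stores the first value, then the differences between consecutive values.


First value: 17
Deltas:
  17 - 17 = 0
  22 - 17 = 5
  29 - 22 = 7
  35 - 29 = 6
  51 - 35 = 16
  57 - 51 = 6
  75 - 57 = 18


Delta encoded: [17, 0, 5, 7, 6, 16, 6, 18]


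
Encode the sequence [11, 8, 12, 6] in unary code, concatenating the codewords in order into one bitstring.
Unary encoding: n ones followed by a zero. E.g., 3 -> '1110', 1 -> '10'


Encode each number as n ones followed by a terminating 0:
  11 -> 111111111110 (12 bits)
  8 -> 111111110 (9 bits)
  12 -> 1111111111110 (13 bits)
  6 -> 1111110 (7 bits)
Total length = 12 + 9 + 13 + 7 = 41 bits.

Unary([11, 8, 12, 6]) = 11111111111011111111011111111111101111110 (41 bits)


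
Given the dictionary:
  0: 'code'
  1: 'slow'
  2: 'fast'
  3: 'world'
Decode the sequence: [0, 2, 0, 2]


Look up each index in the dictionary:
  0 -> 'code'
  2 -> 'fast'
  0 -> 'code'
  2 -> 'fast'

Decoded: "code fast code fast"


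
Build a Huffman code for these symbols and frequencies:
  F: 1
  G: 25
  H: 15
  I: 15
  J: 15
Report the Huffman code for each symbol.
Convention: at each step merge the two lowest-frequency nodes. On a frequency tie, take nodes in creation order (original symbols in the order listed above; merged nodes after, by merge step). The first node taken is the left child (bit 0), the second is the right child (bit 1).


Huffman tree construction:
Step 1: Merge F(1) + H(15) = 16
Step 2: Merge I(15) + J(15) = 30
Step 3: Merge (F+H)(16) + G(25) = 41
Step 4: Merge (I+J)(30) + ((F+H)+G)(41) = 71
Read each symbol's code off the tree from the root (left child = 0, right child = 1).

Codes:
  F: 100 (length 3)
  G: 11 (length 2)
  H: 101 (length 3)
  I: 00 (length 2)
  J: 01 (length 2)
Average code length: 158/71 = 2.2254 bits/symbol


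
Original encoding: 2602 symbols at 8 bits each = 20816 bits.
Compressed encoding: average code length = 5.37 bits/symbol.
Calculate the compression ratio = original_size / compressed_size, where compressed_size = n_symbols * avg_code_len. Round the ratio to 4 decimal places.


original_size = n_symbols * orig_bits = 2602 * 8 = 20816 bits
compressed_size = n_symbols * avg_code_len = 2602 * 5.37 = 13972.74 bits
ratio = original_size / compressed_size = 20816 / 13972.74 = 1.4898

Compression ratio = 1.4898


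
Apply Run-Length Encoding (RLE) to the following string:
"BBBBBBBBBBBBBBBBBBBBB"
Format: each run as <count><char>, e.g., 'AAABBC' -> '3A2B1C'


Scanning runs left to right:
  i=0: run of 'B' x 21 -> '21B'

RLE = 21B


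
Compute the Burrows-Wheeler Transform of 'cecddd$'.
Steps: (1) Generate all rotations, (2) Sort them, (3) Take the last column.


Rotations (sorted):
  0: $cecddd -> last char: d
  1: cddd$ce -> last char: e
  2: cecddd$ -> last char: $
  3: d$cecdd -> last char: d
  4: dd$cecd -> last char: d
  5: ddd$cec -> last char: c
  6: ecddd$c -> last char: c


BWT = de$ddcc


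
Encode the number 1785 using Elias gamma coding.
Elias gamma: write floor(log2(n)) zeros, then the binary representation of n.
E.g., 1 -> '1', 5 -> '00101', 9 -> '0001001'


num_bits = floor(log2(1785)) + 1 = 11
leading_zeros = num_bits - 1 = 10
binary(1785) = 11011111001

Elias gamma(1785) = '0000000000' + '11011111001' = 000000000011011111001 (21 bits)


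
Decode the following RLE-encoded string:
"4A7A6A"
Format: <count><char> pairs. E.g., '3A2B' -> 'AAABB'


Expanding each <count><char> pair:
  4A -> 'AAAA'
  7A -> 'AAAAAAA'
  6A -> 'AAAAAA'

Decoded = AAAAAAAAAAAAAAAAA


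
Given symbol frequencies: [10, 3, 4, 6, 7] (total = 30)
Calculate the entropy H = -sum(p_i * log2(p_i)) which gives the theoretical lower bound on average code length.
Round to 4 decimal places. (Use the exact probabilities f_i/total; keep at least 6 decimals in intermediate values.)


Per-symbol terms -p_i * log2(p_i) with p_i = f_i/30:
  p = 10/30 = 0.333333: log2(p) = -1.584963, -p*log2(p) = 0.528321
  p = 3/30 = 0.100000: log2(p) = -3.321928, -p*log2(p) = 0.332193
  p = 4/30 = 0.133333: log2(p) = -2.906891, -p*log2(p) = 0.387585
  p = 6/30 = 0.200000: log2(p) = -2.321928, -p*log2(p) = 0.464386
  p = 7/30 = 0.233333: log2(p) = -2.099536, -p*log2(p) = 0.489892
H = 0.528321 + 0.332193 + 0.387585 + 0.464386 + 0.489892 = 2.202377

H = 2.2024 bits/symbol


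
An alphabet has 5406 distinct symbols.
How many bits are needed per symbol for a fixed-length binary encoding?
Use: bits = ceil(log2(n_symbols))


log2(5406) = 12.4003
Bracket: 2^12 = 4096 < 5406 <= 2^13 = 8192
So ceil(log2(5406)) = 13

bits = ceil(log2(5406)) = ceil(12.4003) = 13 bits


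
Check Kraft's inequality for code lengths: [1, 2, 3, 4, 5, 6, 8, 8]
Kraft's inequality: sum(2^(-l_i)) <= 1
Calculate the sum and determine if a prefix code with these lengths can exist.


Sum = 2^(-1) + 2^(-2) + 2^(-3) + 2^(-4) + 2^(-5) + 2^(-6) + 2^(-8) + 2^(-8)
    = 0.5 + 0.25 + 0.125 + 0.0625 + 0.03125 + 0.015625 + 0.00390625 + 0.00390625
    = 254/256 = 0.9921875
Since 0.9921875 <= 1, Kraft's inequality IS satisfied.
A prefix code with these lengths CAN exist.

Kraft sum = 0.9921875. Satisfied.


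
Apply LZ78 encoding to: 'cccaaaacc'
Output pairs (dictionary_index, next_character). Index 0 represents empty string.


LZ78 encoding steps:
Dictionary: {0: ''}
Step 1: w='' (idx 0), next='c' -> output (0, 'c'), add 'c' as idx 1
Step 2: w='c' (idx 1), next='c' -> output (1, 'c'), add 'cc' as idx 2
Step 3: w='' (idx 0), next='a' -> output (0, 'a'), add 'a' as idx 3
Step 4: w='a' (idx 3), next='a' -> output (3, 'a'), add 'aa' as idx 4
Step 5: w='a' (idx 3), next='c' -> output (3, 'c'), add 'ac' as idx 5
Step 6: w='c' (idx 1), end of input -> output (1, '')


Encoded: [(0, 'c'), (1, 'c'), (0, 'a'), (3, 'a'), (3, 'c'), (1, '')]


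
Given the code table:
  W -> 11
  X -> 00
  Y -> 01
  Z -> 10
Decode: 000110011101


Decoding:
00 -> X
01 -> Y
10 -> Z
01 -> Y
11 -> W
01 -> Y


Result: XYZYWY


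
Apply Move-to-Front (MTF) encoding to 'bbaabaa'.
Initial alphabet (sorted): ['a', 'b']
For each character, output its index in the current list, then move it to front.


MTF encoding:
'b': index 1 in ['a', 'b'] -> ['b', 'a']
'b': index 0 in ['b', 'a'] -> ['b', 'a']
'a': index 1 in ['b', 'a'] -> ['a', 'b']
'a': index 0 in ['a', 'b'] -> ['a', 'b']
'b': index 1 in ['a', 'b'] -> ['b', 'a']
'a': index 1 in ['b', 'a'] -> ['a', 'b']
'a': index 0 in ['a', 'b'] -> ['a', 'b']


Output: [1, 0, 1, 0, 1, 1, 0]


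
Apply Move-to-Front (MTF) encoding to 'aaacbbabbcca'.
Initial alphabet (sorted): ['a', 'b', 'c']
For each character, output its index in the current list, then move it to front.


MTF encoding:
'a': index 0 in ['a', 'b', 'c'] -> ['a', 'b', 'c']
'a': index 0 in ['a', 'b', 'c'] -> ['a', 'b', 'c']
'a': index 0 in ['a', 'b', 'c'] -> ['a', 'b', 'c']
'c': index 2 in ['a', 'b', 'c'] -> ['c', 'a', 'b']
'b': index 2 in ['c', 'a', 'b'] -> ['b', 'c', 'a']
'b': index 0 in ['b', 'c', 'a'] -> ['b', 'c', 'a']
'a': index 2 in ['b', 'c', 'a'] -> ['a', 'b', 'c']
'b': index 1 in ['a', 'b', 'c'] -> ['b', 'a', 'c']
'b': index 0 in ['b', 'a', 'c'] -> ['b', 'a', 'c']
'c': index 2 in ['b', 'a', 'c'] -> ['c', 'b', 'a']
'c': index 0 in ['c', 'b', 'a'] -> ['c', 'b', 'a']
'a': index 2 in ['c', 'b', 'a'] -> ['a', 'c', 'b']


Output: [0, 0, 0, 2, 2, 0, 2, 1, 0, 2, 0, 2]


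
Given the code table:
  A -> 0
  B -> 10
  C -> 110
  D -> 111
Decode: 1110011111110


Decoding:
111 -> D
0 -> A
0 -> A
111 -> D
111 -> D
10 -> B


Result: DAADDB


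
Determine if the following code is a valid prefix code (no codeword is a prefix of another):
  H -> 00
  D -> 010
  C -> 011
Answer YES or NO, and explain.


Checking each pair (does one codeword prefix another?):
  H='00' vs D='010': no prefix
  H='00' vs C='011': no prefix
  D='010' vs H='00': no prefix
  D='010' vs C='011': no prefix
  C='011' vs H='00': no prefix
  C='011' vs D='010': no prefix
No violation found over all pairs.

YES -- this is a valid prefix code. No codeword is a prefix of any other codeword.


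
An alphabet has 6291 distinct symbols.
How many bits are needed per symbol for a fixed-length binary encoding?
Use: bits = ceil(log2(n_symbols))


log2(6291) = 12.6191
Bracket: 2^12 = 4096 < 6291 <= 2^13 = 8192
So ceil(log2(6291)) = 13

bits = ceil(log2(6291)) = ceil(12.6191) = 13 bits


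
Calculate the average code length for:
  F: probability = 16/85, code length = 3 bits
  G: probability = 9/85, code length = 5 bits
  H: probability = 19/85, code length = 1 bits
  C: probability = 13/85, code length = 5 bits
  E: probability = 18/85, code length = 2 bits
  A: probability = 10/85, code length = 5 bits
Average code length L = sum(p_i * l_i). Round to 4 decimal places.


Weighted contributions p_i * l_i:
  F: (16/85) * 3 = 48/85
  G: (9/85) * 5 = 45/85
  H: (19/85) * 1 = 19/85
  C: (13/85) * 5 = 65/85
  E: (18/85) * 2 = 36/85
  A: (10/85) * 5 = 50/85
Sum = (48 + 45 + 19 + 65 + 36 + 50)/85 = 263/85

L = 263/85 = 3.0941 bits/symbol


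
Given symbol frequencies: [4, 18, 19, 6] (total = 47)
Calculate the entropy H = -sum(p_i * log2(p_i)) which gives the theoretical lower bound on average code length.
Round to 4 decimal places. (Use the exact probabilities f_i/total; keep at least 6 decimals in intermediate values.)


Per-symbol terms -p_i * log2(p_i) with p_i = f_i/47:
  p = 4/47 = 0.085106: log2(p) = -3.554589, -p*log2(p) = 0.302518
  p = 18/47 = 0.382979: log2(p) = -1.384664, -p*log2(p) = 0.530297
  p = 19/47 = 0.404255: log2(p) = -1.306661, -p*log2(p) = 0.528225
  p = 6/47 = 0.127660: log2(p) = -2.969626, -p*log2(p) = 0.379101
H = 0.302518 + 0.530297 + 0.528225 + 0.379101 = 1.740141

H = 1.7401 bits/symbol


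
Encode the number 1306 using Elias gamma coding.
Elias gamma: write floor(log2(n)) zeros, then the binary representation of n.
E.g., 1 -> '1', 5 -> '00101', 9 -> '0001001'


num_bits = floor(log2(1306)) + 1 = 11
leading_zeros = num_bits - 1 = 10
binary(1306) = 10100011010

Elias gamma(1306) = '0000000000' + '10100011010' = 000000000010100011010 (21 bits)


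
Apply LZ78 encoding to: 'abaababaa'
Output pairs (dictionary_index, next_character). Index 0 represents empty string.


LZ78 encoding steps:
Dictionary: {0: ''}
Step 1: w='' (idx 0), next='a' -> output (0, 'a'), add 'a' as idx 1
Step 2: w='' (idx 0), next='b' -> output (0, 'b'), add 'b' as idx 2
Step 3: w='a' (idx 1), next='a' -> output (1, 'a'), add 'aa' as idx 3
Step 4: w='b' (idx 2), next='a' -> output (2, 'a'), add 'ba' as idx 4
Step 5: w='ba' (idx 4), next='a' -> output (4, 'a'), add 'baa' as idx 5


Encoded: [(0, 'a'), (0, 'b'), (1, 'a'), (2, 'a'), (4, 'a')]


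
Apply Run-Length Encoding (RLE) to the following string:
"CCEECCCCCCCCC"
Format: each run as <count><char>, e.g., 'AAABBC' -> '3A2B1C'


Scanning runs left to right:
  i=0: run of 'C' x 2 -> '2C'
  i=2: run of 'E' x 2 -> '2E'
  i=4: run of 'C' x 9 -> '9C'

RLE = 2C2E9C
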